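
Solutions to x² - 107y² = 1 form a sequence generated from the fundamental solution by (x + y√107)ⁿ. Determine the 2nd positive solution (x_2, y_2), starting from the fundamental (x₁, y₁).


Step 1: Find the fundamental solution (x₁, y₁) of x² - 107y² = 1.
  Expand √107 as a continued fraction. a₀ = ⌊√107⌋ = 10; iterate m_{k+1} = d_k·a_k − m_k, d_{k+1} = (107 − m_{k+1}²)/d_k, a_{k+1} = ⌊(a₀ + m_{k+1})/d_{k+1}⌋ (starting m₀ = 0, d₀ = 1), with convergents p_k = a_k·p_{k-1} + p_{k-2}, q_k = a_k·q_{k-1} + q_{k-2} (p₋₁ = 1, q₋₁ = 0):
  k = 0: a₀ = 10; p₀/q₀ = 10/1; p₀² − 107·q₀² = 100 − 107 = -7.
  k = 1: m = 10, d = 7, a = ⌊(10 + 10)/7⌋ = 2; p/q = (2·10 + 1)/(2·1 + 0) = 21/2; p² − 107·q² = 441 − 428 = 13.
  k = 2: m = 4, d = 13, a = ⌊(10 + 4)/13⌋ = 1; p/q = (1·21 + 10)/(1·2 + 1) = 31/3; p² − 107·q² = 961 − 963 = -2.
  k = 3: m = 9, d = 2, a = ⌊(10 + 9)/2⌋ = 9; p/q = (9·31 + 21)/(9·3 + 2) = 300/29; p² − 107·q² = 90000 − 89987 = 13.
  k = 4: m = 9, d = 13, a = ⌊(10 + 9)/13⌋ = 1; p/q = (1·300 + 31)/(1·29 + 3) = 331/32; p² − 107·q² = 109561 − 109568 = -7.
  k = 5: m = 4, d = 7, a = ⌊(10 + 4)/7⌋ = 2; p/q = (2·331 + 300)/(2·32 + 29) = 962/93; p² − 107·q² = 925444 − 925443 = 1.
  The first convergent with p² − 107·q² = 1 gives the fundamental solution (x₁, y₁) = (962, 93).
Step 2: Apply the recurrence (x_{n+1}, y_{n+1}) = (x₁x_n + 107y₁y_n, x₁y_n + y₁x_n) repeatedly.
  From (x_1, y_1) = (962, 93): x_2 = 962·962 + 107·93·93 = 1850887; y_2 = 962·93 + 93·962 = 178932.
Step 3: Verify x_2² - 107·y_2² = 3425782686769 - 3425782686768 = 1 (should be 1). ✓

(x_1, y_1) = (962, 93); (x_2, y_2) = (1850887, 178932).


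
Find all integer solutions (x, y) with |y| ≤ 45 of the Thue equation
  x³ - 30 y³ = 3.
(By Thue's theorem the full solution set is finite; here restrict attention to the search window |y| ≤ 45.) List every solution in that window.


The equation is x³ - 30y³ = 3. For fixed y, x³ = 30·y³ + 3, so a solution requires the RHS to be a perfect cube.
Strategy: iterate y from -45 to 45, compute RHS = 30·y³ + 3, and check whether it is a (positive or negative) perfect cube.
Check small values of y:
  y = 0: RHS = 3 is not a perfect cube.
  y = 1: RHS = 33 is not a perfect cube.
  y = -1: RHS = -27 = (-3)³ ⇒ x = -3 works.
  y = 2: RHS = 243 is not a perfect cube.
  y = -2: RHS = -237 is not a perfect cube.
  y = 3: RHS = 813 is not a perfect cube.
  y = -3: RHS = -807 is not a perfect cube.
Continuing the search up to |y| = 45 finds no further solutions beyond those listed.
Collected solutions: (-3, -1).

Solutions (with |y| ≤ 45): (-3, -1).


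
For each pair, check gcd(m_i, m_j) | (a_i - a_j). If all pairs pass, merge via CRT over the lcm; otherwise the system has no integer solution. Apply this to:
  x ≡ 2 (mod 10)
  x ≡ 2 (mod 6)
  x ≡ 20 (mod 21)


Moduli 10, 6, 21 are not pairwise coprime, so CRT works modulo lcm(m_i) when all pairwise compatibility conditions hold.
Pairwise compatibility: gcd(m_i, m_j) must divide a_i - a_j for every pair.
Merge one congruence at a time:
  Start: x ≡ 2 (mod 10).
  Combine with x ≡ 2 (mod 6): gcd(10, 6) = 2; 2 - 2 = 0, which IS divisible by 2, so compatible.
    Write x = 2 + 10·t and substitute into x ≡ 2 (mod 6): 10·t ≡ 2 − 2 = 0 (mod 6).
    Divide the congruence (and modulus) by g = 2: 5·t ≡ 0 (mod 3).
    Reduce coefficients mod 3: 2·t ≡ 0 (mod 3).
    The inverse of 2 mod 3 is 2 (since 2·2 = 4 = 1·3 + 1), so t ≡ 2·0 = 0 ≡ 0 (mod 3).
    Then x = 2 + 10·0 = 2, valid modulo lcm(10, 6) = 30: x ≡ 2 (mod 30).
  Combine with x ≡ 20 (mod 21): gcd(30, 21) = 3; 20 - 2 = 18, which IS divisible by 3, so compatible.
    Write x = 2 + 30·t and substitute into x ≡ 20 (mod 21): 30·t ≡ 20 − 2 = 18 (mod 21).
    Divide the congruence (and modulus) by g = 3: 10·t ≡ 6 (mod 7).
    Reduce coefficients mod 7: 3·t ≡ 6 (mod 7).
    The inverse of 3 mod 7 is 5 (since 3·5 = 15 = 2·7 + 1), so t ≡ 5·6 = 30 ≡ 2 (mod 7).
    Then x = 2 + 30·2 = 62, valid modulo lcm(30, 21) = 210: x ≡ 62 (mod 210).
Verify: 62 mod 10 = 2, 62 mod 6 = 2, 62 mod 21 = 20.

x ≡ 62 (mod 210).


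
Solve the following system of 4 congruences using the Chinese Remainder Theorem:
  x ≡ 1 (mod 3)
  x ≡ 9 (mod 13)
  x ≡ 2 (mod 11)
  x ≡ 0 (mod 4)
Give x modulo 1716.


Product of moduli M = 3 · 13 · 11 · 4 = 1716.
Merge one congruence at a time:
  Start: x ≡ 1 (mod 3).
  Combine with x ≡ 9 (mod 13); new modulus lcm = 39.
    Write x = 1 + 3·t and substitute into x ≡ 9 (mod 13): 3·t ≡ 9 − 1 = 8 (mod 13).
    The inverse of 3 mod 13 is 9 (since 3·9 = 27 = 2·13 + 1), so t ≡ 9·8 = 72 ≡ 7 (mod 13).
    Then x = 1 + 3·7 = 22, valid modulo lcm(3, 13) = 39: x ≡ 22 (mod 39).
  Combine with x ≡ 2 (mod 11); new modulus lcm = 429.
    Write x = 22 + 39·t and substitute into x ≡ 2 (mod 11): 39·t ≡ 2 − 22 = -20 (mod 11).
    Reduce coefficients mod 11: 6·t ≡ 2 (mod 11).
    The inverse of 6 mod 11 is 2 (since 6·2 = 12 = 1·11 + 1), so t ≡ 2·2 = 4 ≡ 4 (mod 11).
    Then x = 22 + 39·4 = 178, valid modulo lcm(39, 11) = 429: x ≡ 178 (mod 429).
  Combine with x ≡ 0 (mod 4); new modulus lcm = 1716.
    Write x = 178 + 429·t and substitute into x ≡ 0 (mod 4): 429·t ≡ 0 − 178 = -178 (mod 4).
    Reduce coefficients mod 4: 1·t ≡ 2 (mod 4).
    So t ≡ 2 (mod 4).
    Then x = 178 + 429·2 = 1036, valid modulo lcm(429, 4) = 1716: x ≡ 1036 (mod 1716).
Verify against each original: 1036 mod 3 = 1, 1036 mod 13 = 9, 1036 mod 11 = 2, 1036 mod 4 = 0.

x ≡ 1036 (mod 1716).


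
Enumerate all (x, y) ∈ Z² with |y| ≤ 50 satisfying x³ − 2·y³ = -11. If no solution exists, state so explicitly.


The equation is x³ - 2y³ = -11. For fixed y, x³ = 2·y³ − 11, so a solution requires the RHS to be a perfect cube.
Strategy: iterate y from -50 to 50, compute RHS = 2·y³ − 11, and check whether it is a (positive or negative) perfect cube.
Check small values of y:
  y = 0: RHS = -11 is not a perfect cube.
  y = 1: RHS = -9 is not a perfect cube.
  y = -1: RHS = -13 is not a perfect cube.
  y = 2: RHS = 5 is not a perfect cube.
  y = -2: RHS = -27 = (-3)³ ⇒ x = -3 works.
  y = 3: RHS = 43 is not a perfect cube.
  y = -3: RHS = -65 is not a perfect cube.
Continuing the search up to |y| = 50 finds no further solutions beyond those listed.
Collected solutions: (-3, -2).

Solutions (with |y| ≤ 50): (-3, -2).


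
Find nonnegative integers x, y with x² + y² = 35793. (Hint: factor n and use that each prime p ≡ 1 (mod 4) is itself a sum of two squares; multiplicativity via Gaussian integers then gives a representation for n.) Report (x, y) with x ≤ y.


Step 1: Factor n = 35793 = 3^2 · 41 · 97.
Step 2: Check the mod-4 condition on each prime factor: 3 ≡ 3 (mod 4), exponent 2 (must be even); 41 ≡ 1 (mod 4), exponent 1; 97 ≡ 1 (mod 4), exponent 1.
All primes ≡ 3 (mod 4) appear to even exponent (or don't appear), so by the two-squares theorem n IS expressible as a sum of two squares.
Step 3: Build a representation. Group n = k² · m with k = 3 and m = 41 · 97 = 3977 (a product of primes ≡ 1 (mod 4)); a representation of m scales to one of n via (k·x)² + (k·y)² = k²(x² + y²). Each prime p ≡ 1 (mod 4) is itself a sum of two squares; find a² by testing p − a² for a perfect square:
  41: 41 − 1² = 40, 41 − 2² = 37, 41 − 3² = 32, 41 − 4² = 25 = 5² ⇒ 41 = 4² + 5².
  97: 97 − 1² = 96, 97 − 2² = 93, 97 − 3² = 88, 97 − 4² = 81 = 9² ⇒ 97 = 4² + 9².
  Combine using the Brahmagupta–Fibonacci identity (a² + b²)(c² + d²) = (ac − bd)² + (ad + bc)² = (ac + bd)² + (ad − bc)²:
  41 · 97 = 3977: from (4² + 5²)(4² + 9²), take (4·4 − 5·9, 4·9 + 5·4) = (16 − 45, 36 + 20) = (-29, 56); dropping signs (only squares matter) gives (29, 56); check 29² + 56² = 841 + 3136 = 3977 ✓.
  Scale by k = 3: (3·29, 3·56) = (87, 168).
Step 4: Order so x ≤ y and verify: 87² + 168² = 7569 + 28224 = 35793 = n. ✓

n = 35793 = 87² + 168² (one valid representation with x ≤ y).


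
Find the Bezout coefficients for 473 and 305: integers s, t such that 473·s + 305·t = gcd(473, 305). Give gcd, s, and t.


Euclidean algorithm on (473, 305) — divide until remainder is 0:
  473 = 1 · 305 + 168
  305 = 1 · 168 + 137
  168 = 1 · 137 + 31
  137 = 4 · 31 + 13
  31 = 2 · 13 + 5
  13 = 2 · 5 + 3
  5 = 1 · 3 + 2
  3 = 1 · 2 + 1
  2 = 2 · 1 + 0
gcd(473, 305) = 1.
Track Bezout coefficients alongside the remainders: start with r₀ = 473 = a·1 + b·0 (s = 1, t = 0) and r₁ = 305 = a·0 + b·1 (s = 0, t = 1); each new remainder r_{k+1} = r_{k-1} − q_k·r_k inherits s_{k+1} = s_{k-1} − q_k·s_k, t_{k+1} = t_{k-1} − q_k·t_k, so r_k = a·s_k + b·t_k at every step:
  q = 1: r = 168, s = 1 − 1·0 = 1, t = 0 − 1·1 = -1  (check: 473·1 + 305·(-1) = 168)
  q = 1: r = 137, s = 0 − 1·1 = -1, t = 1 − 1·(-1) = 2  (check: 473·(-1) + 305·2 = 137)
  q = 1: r = 31, s = 1 − 1·(-1) = 2, t = -1 − 1·2 = -3  (check: 473·2 + 305·(-3) = 31)
  q = 4: r = 13, s = -1 − 4·2 = -9, t = 2 − 4·(-3) = 14  (check: 473·(-9) + 305·14 = 13)
  q = 2: r = 5, s = 2 − 2·(-9) = 20, t = -3 − 2·14 = -31  (check: 473·20 + 305·(-31) = 5)
  q = 2: r = 3, s = -9 − 2·20 = -49, t = 14 − 2·(-31) = 76  (check: 473·(-49) + 305·76 = 3)
  q = 1: r = 2, s = 20 − 1·(-49) = 69, t = -31 − 1·76 = -107  (check: 473·69 + 305·(-107) = 2)
  q = 1: r = 1, s = -49 − 1·69 = -118, t = 76 − 1·(-107) = 183  (check: 473·(-118) + 305·183 = 1)
The row with r = 1 (the gcd) gives the Bezout coefficients s = -118, t = 183.
Result: 473 · (-118) + 305 · (183) = 1.

gcd(473, 305) = 1; s = -118, t = 183 (check: 473·(-118) + 305·183 = 1).


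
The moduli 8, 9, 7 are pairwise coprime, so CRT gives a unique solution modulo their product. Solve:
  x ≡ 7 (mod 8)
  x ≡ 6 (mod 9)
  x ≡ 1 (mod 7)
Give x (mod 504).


Moduli 8, 9, 7 are pairwise coprime; by CRT there is a unique solution modulo M = 8 · 9 · 7 = 504.
Solve pairwise, accumulating the modulus:
  Start with x ≡ 7 (mod 8).
  Combine with x ≡ 6 (mod 9): since gcd(8, 9) = 1, we get a unique residue mod 72.
    Write x = 7 + 8·t and substitute into x ≡ 6 (mod 9): 8·t ≡ 6 − 7 = -1 (mod 9).
    Reduce coefficients mod 9: 8·t ≡ 8 (mod 9).
    The inverse of 8 mod 9 is 8 (since 8·8 = 64 = 7·9 + 1), so t ≡ 8·8 = 64 ≡ 1 (mod 9).
    Then x = 7 + 8·1 = 15, valid modulo lcm(8, 9) = 72: x ≡ 15 (mod 72).
  Combine with x ≡ 1 (mod 7): since gcd(72, 7) = 1, we get a unique residue mod 504.
    Write x = 15 + 72·t and substitute into x ≡ 1 (mod 7): 72·t ≡ 1 − 15 = -14 (mod 7).
    Reduce coefficients mod 7: 2·t ≡ 0 (mod 7).
    The inverse of 2 mod 7 is 4 (since 2·4 = 8 = 1·7 + 1), so t ≡ 4·0 = 0 ≡ 0 (mod 7).
    Then x = 15 + 72·0 = 15, valid modulo lcm(72, 7) = 504: x ≡ 15 (mod 504).
Verify: 15 mod 8 = 7 ✓, 15 mod 9 = 6 ✓, 15 mod 7 = 1 ✓.

x ≡ 15 (mod 504).


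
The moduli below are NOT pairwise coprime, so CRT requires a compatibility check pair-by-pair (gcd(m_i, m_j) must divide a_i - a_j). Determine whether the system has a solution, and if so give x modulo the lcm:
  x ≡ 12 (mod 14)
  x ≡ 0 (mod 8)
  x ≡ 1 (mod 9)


Moduli 14, 8, 9 are not pairwise coprime, so CRT works modulo lcm(m_i) when all pairwise compatibility conditions hold.
Pairwise compatibility: gcd(m_i, m_j) must divide a_i - a_j for every pair.
Merge one congruence at a time:
  Start: x ≡ 12 (mod 14).
  Combine with x ≡ 0 (mod 8): gcd(14, 8) = 2; 0 - 12 = -12, which IS divisible by 2, so compatible.
    Write x = 12 + 14·t and substitute into x ≡ 0 (mod 8): 14·t ≡ 0 − 12 = -12 (mod 8).
    Divide the congruence (and modulus) by g = 2: 7·t ≡ -6 (mod 4).
    Reduce coefficients mod 4: 3·t ≡ 2 (mod 4).
    The inverse of 3 mod 4 is 3 (since 3·3 = 9 = 2·4 + 1), so t ≡ 3·2 = 6 ≡ 2 (mod 4).
    Then x = 12 + 14·2 = 40, valid modulo lcm(14, 8) = 56: x ≡ 40 (mod 56).
  Combine with x ≡ 1 (mod 9): gcd(56, 9) = 1; 1 - 40 = -39, which IS divisible by 1, so compatible.
    Write x = 40 + 56·t and substitute into x ≡ 1 (mod 9): 56·t ≡ 1 − 40 = -39 (mod 9).
    Reduce coefficients mod 9: 2·t ≡ 6 (mod 9).
    The inverse of 2 mod 9 is 5 (since 2·5 = 10 = 1·9 + 1), so t ≡ 5·6 = 30 ≡ 3 (mod 9).
    Then x = 40 + 56·3 = 208, valid modulo lcm(56, 9) = 504: x ≡ 208 (mod 504).
Verify: 208 mod 14 = 12, 208 mod 8 = 0, 208 mod 9 = 1.

x ≡ 208 (mod 504).


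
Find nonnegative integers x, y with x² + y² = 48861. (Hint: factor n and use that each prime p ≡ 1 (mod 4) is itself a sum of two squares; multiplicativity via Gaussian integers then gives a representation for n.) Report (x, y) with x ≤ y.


Step 1: Factor n = 48861 = 3^2 · 61 · 89.
Step 2: Check the mod-4 condition on each prime factor: 3 ≡ 3 (mod 4), exponent 2 (must be even); 61 ≡ 1 (mod 4), exponent 1; 89 ≡ 1 (mod 4), exponent 1.
All primes ≡ 3 (mod 4) appear to even exponent (or don't appear), so by the two-squares theorem n IS expressible as a sum of two squares.
Step 3: Build a representation. Group n = k² · m with k = 3 and m = 61 · 89 = 5429 (a product of primes ≡ 1 (mod 4)); a representation of m scales to one of n via (k·x)² + (k·y)² = k²(x² + y²). Each prime p ≡ 1 (mod 4) is itself a sum of two squares; find a² by testing p − a² for a perfect square:
  61: 61 − 1² = 60, 61 − 2² = 57, 61 − 3² = 52, 61 − 4² = 45, 61 − 5² = 36 = 6² ⇒ 61 = 5² + 6².
  89: 89 − 1² = 88, 89 − 2² = 85, 89 − 3² = 80, 89 − 4² = 73, 89 − 5² = 64 = 8² ⇒ 89 = 5² + 8².
  Combine using the Brahmagupta–Fibonacci identity (a² + b²)(c² + d²) = (ac − bd)² + (ad + bc)² = (ac + bd)² + (ad − bc)²:
  61 · 89 = 5429: from (5² + 6²)(5² + 8²), take (5·5 − 6·8, 5·8 + 6·5) = (25 − 48, 40 + 30) = (-23, 70); dropping signs (only squares matter) gives (23, 70); check 23² + 70² = 529 + 4900 = 5429 ✓.
  Scale by k = 3: (3·23, 3·70) = (69, 210).
Step 4: Order so x ≤ y and verify: 69² + 210² = 4761 + 44100 = 48861 = n. ✓

n = 48861 = 69² + 210² (one valid representation with x ≤ y).


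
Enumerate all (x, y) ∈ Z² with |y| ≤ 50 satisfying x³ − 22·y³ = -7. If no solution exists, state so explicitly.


The equation is x³ - 22y³ = -7. For fixed y, x³ = 22·y³ − 7, so a solution requires the RHS to be a perfect cube.
Strategy: iterate y from -50 to 50, compute RHS = 22·y³ − 7, and check whether it is a (positive or negative) perfect cube.
Check small values of y:
  y = 0: RHS = -7 is not a perfect cube.
  y = 1: RHS = 15 is not a perfect cube.
  y = -1: RHS = -29 is not a perfect cube.
  y = 2: RHS = 169 is not a perfect cube.
  y = -2: RHS = -183 is not a perfect cube.
  y = 3: RHS = 587 is not a perfect cube.
  y = -3: RHS = -601 is not a perfect cube.
Continuing the search up to |y| = 50 finds no solutions either.
No (x, y) in the scanned range satisfies the equation.

No integer solutions with |y| ≤ 50.


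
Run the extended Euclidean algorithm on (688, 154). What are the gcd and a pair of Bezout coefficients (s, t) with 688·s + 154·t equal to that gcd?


Euclidean algorithm on (688, 154) — divide until remainder is 0:
  688 = 4 · 154 + 72
  154 = 2 · 72 + 10
  72 = 7 · 10 + 2
  10 = 5 · 2 + 0
gcd(688, 154) = 2.
Track Bezout coefficients alongside the remainders: start with r₀ = 688 = a·1 + b·0 (s = 1, t = 0) and r₁ = 154 = a·0 + b·1 (s = 0, t = 1); each new remainder r_{k+1} = r_{k-1} − q_k·r_k inherits s_{k+1} = s_{k-1} − q_k·s_k, t_{k+1} = t_{k-1} − q_k·t_k, so r_k = a·s_k + b·t_k at every step:
  q = 4: r = 72, s = 1 − 4·0 = 1, t = 0 − 4·1 = -4  (check: 688·1 + 154·(-4) = 72)
  q = 2: r = 10, s = 0 − 2·1 = -2, t = 1 − 2·(-4) = 9  (check: 688·(-2) + 154·9 = 10)
  q = 7: r = 2, s = 1 − 7·(-2) = 15, t = -4 − 7·9 = -67  (check: 688·15 + 154·(-67) = 2)
The row with r = 2 (the gcd) gives the Bezout coefficients s = 15, t = -67.
Result: 688 · (15) + 154 · (-67) = 2.

gcd(688, 154) = 2; s = 15, t = -67 (check: 688·15 + 154·(-67) = 2).


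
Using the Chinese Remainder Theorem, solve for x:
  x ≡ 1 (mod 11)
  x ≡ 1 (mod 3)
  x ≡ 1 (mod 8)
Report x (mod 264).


Moduli 11, 3, 8 are pairwise coprime; by CRT there is a unique solution modulo M = 11 · 3 · 8 = 264.
Solve pairwise, accumulating the modulus:
  Start with x ≡ 1 (mod 11).
  Combine with x ≡ 1 (mod 3): since gcd(11, 3) = 1, we get a unique residue mod 33.
    Write x = 1 + 11·t and substitute into x ≡ 1 (mod 3): 11·t ≡ 1 − 1 = 0 (mod 3).
    Reduce coefficients mod 3: 2·t ≡ 0 (mod 3).
    The inverse of 2 mod 3 is 2 (since 2·2 = 4 = 1·3 + 1), so t ≡ 2·0 = 0 ≡ 0 (mod 3).
    Then x = 1 + 11·0 = 1, valid modulo lcm(11, 3) = 33: x ≡ 1 (mod 33).
  Combine with x ≡ 1 (mod 8): since gcd(33, 8) = 1, we get a unique residue mod 264.
    Write x = 1 + 33·t and substitute into x ≡ 1 (mod 8): 33·t ≡ 1 − 1 = 0 (mod 8).
    Reduce coefficients mod 8: 1·t ≡ 0 (mod 8).
    So t ≡ 0 (mod 8).
    Then x = 1 + 33·0 = 1, valid modulo lcm(33, 8) = 264: x ≡ 1 (mod 264).
Verify: 1 mod 11 = 1 ✓, 1 mod 3 = 1 ✓, 1 mod 8 = 1 ✓.

x ≡ 1 (mod 264).


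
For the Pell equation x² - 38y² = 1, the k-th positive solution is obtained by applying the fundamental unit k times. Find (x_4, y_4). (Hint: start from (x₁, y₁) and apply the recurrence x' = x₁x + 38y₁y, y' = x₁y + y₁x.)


Step 1: Find the fundamental solution (x₁, y₁) of x² - 38y² = 1.
  Expand √38 as a continued fraction. a₀ = ⌊√38⌋ = 6; iterate m_{k+1} = d_k·a_k − m_k, d_{k+1} = (38 − m_{k+1}²)/d_k, a_{k+1} = ⌊(a₀ + m_{k+1})/d_{k+1}⌋ (starting m₀ = 0, d₀ = 1), with convergents p_k = a_k·p_{k-1} + p_{k-2}, q_k = a_k·q_{k-1} + q_{k-2} (p₋₁ = 1, q₋₁ = 0):
  k = 0: a₀ = 6; p₀/q₀ = 6/1; p₀² − 38·q₀² = 36 − 38 = -2.
  k = 1: m = 6, d = 2, a = ⌊(6 + 6)/2⌋ = 6; p/q = (6·6 + 1)/(6·1 + 0) = 37/6; p² − 38·q² = 1369 − 1368 = 1.
  The first convergent with p² − 38·q² = 1 gives the fundamental solution (x₁, y₁) = (37, 6).
Step 2: Apply the recurrence (x_{n+1}, y_{n+1}) = (x₁x_n + 38y₁y_n, x₁y_n + y₁x_n) repeatedly.
  From (x_1, y_1) = (37, 6): x_2 = 37·37 + 38·6·6 = 2737; y_2 = 37·6 + 6·37 = 444.
  From (x_2, y_2) = (2737, 444): x_3 = 37·2737 + 38·6·444 = 202501; y_3 = 37·444 + 6·2737 = 32850.
  From (x_3, y_3) = (202501, 32850): x_4 = 37·202501 + 38·6·32850 = 14982337; y_4 = 37·32850 + 6·202501 = 2430456.
Step 3: Verify x_4² - 38·y_4² = 224470421981569 - 224470421981568 = 1 (should be 1). ✓

(x_1, y_1) = (37, 6); (x_4, y_4) = (14982337, 2430456).


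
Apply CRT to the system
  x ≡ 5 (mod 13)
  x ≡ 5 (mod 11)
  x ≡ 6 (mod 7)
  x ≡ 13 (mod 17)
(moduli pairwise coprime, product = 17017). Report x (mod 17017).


Product of moduli M = 13 · 11 · 7 · 17 = 17017.
Merge one congruence at a time:
  Start: x ≡ 5 (mod 13).
  Combine with x ≡ 5 (mod 11); new modulus lcm = 143.
    Write x = 5 + 13·t and substitute into x ≡ 5 (mod 11): 13·t ≡ 5 − 5 = 0 (mod 11).
    Reduce coefficients mod 11: 2·t ≡ 0 (mod 11).
    The inverse of 2 mod 11 is 6 (since 2·6 = 12 = 1·11 + 1), so t ≡ 6·0 = 0 ≡ 0 (mod 11).
    Then x = 5 + 13·0 = 5, valid modulo lcm(13, 11) = 143: x ≡ 5 (mod 143).
  Combine with x ≡ 6 (mod 7); new modulus lcm = 1001.
    Write x = 5 + 143·t and substitute into x ≡ 6 (mod 7): 143·t ≡ 6 − 5 = 1 (mod 7).
    Reduce coefficients mod 7: 3·t ≡ 1 (mod 7).
    The inverse of 3 mod 7 is 5 (since 3·5 = 15 = 2·7 + 1), so t ≡ 5·1 = 5 ≡ 5 (mod 7).
    Then x = 5 + 143·5 = 720, valid modulo lcm(143, 7) = 1001: x ≡ 720 (mod 1001).
  Combine with x ≡ 13 (mod 17); new modulus lcm = 17017.
    Write x = 720 + 1001·t and substitute into x ≡ 13 (mod 17): 1001·t ≡ 13 − 720 = -707 (mod 17).
    Reduce coefficients mod 17: 15·t ≡ 7 (mod 17).
    The inverse of 15 mod 17 is 8 (since 15·8 = 120 = 7·17 + 1), so t ≡ 8·7 = 56 ≡ 5 (mod 17).
    Then x = 720 + 1001·5 = 5725, valid modulo lcm(1001, 17) = 17017: x ≡ 5725 (mod 17017).
Verify against each original: 5725 mod 13 = 5, 5725 mod 11 = 5, 5725 mod 7 = 6, 5725 mod 17 = 13.

x ≡ 5725 (mod 17017).


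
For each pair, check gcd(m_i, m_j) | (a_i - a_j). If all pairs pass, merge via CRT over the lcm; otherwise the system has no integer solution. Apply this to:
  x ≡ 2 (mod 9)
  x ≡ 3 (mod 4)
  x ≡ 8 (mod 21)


Moduli 9, 4, 21 are not pairwise coprime, so CRT works modulo lcm(m_i) when all pairwise compatibility conditions hold.
Pairwise compatibility: gcd(m_i, m_j) must divide a_i - a_j for every pair.
Merge one congruence at a time:
  Start: x ≡ 2 (mod 9).
  Combine with x ≡ 3 (mod 4): gcd(9, 4) = 1; 3 - 2 = 1, which IS divisible by 1, so compatible.
    Write x = 2 + 9·t and substitute into x ≡ 3 (mod 4): 9·t ≡ 3 − 2 = 1 (mod 4).
    Reduce coefficients mod 4: 1·t ≡ 1 (mod 4).
    So t ≡ 1 (mod 4).
    Then x = 2 + 9·1 = 11, valid modulo lcm(9, 4) = 36: x ≡ 11 (mod 36).
  Combine with x ≡ 8 (mod 21): gcd(36, 21) = 3; 8 - 11 = -3, which IS divisible by 3, so compatible.
    Write x = 11 + 36·t and substitute into x ≡ 8 (mod 21): 36·t ≡ 8 − 11 = -3 (mod 21).
    Divide the congruence (and modulus) by g = 3: 12·t ≡ -1 (mod 7).
    Reduce coefficients mod 7: 5·t ≡ 6 (mod 7).
    The inverse of 5 mod 7 is 3 (since 5·3 = 15 = 2·7 + 1), so t ≡ 3·6 = 18 ≡ 4 (mod 7).
    Then x = 11 + 36·4 = 155, valid modulo lcm(36, 21) = 252: x ≡ 155 (mod 252).
Verify: 155 mod 9 = 2, 155 mod 4 = 3, 155 mod 21 = 8.

x ≡ 155 (mod 252).


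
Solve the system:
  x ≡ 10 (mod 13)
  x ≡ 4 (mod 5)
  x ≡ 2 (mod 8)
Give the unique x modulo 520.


Moduli 13, 5, 8 are pairwise coprime; by CRT there is a unique solution modulo M = 13 · 5 · 8 = 520.
Solve pairwise, accumulating the modulus:
  Start with x ≡ 10 (mod 13).
  Combine with x ≡ 4 (mod 5): since gcd(13, 5) = 1, we get a unique residue mod 65.
    Write x = 10 + 13·t and substitute into x ≡ 4 (mod 5): 13·t ≡ 4 − 10 = -6 (mod 5).
    Reduce coefficients mod 5: 3·t ≡ 4 (mod 5).
    The inverse of 3 mod 5 is 2 (since 3·2 = 6 = 1·5 + 1), so t ≡ 2·4 = 8 ≡ 3 (mod 5).
    Then x = 10 + 13·3 = 49, valid modulo lcm(13, 5) = 65: x ≡ 49 (mod 65).
  Combine with x ≡ 2 (mod 8): since gcd(65, 8) = 1, we get a unique residue mod 520.
    Write x = 49 + 65·t and substitute into x ≡ 2 (mod 8): 65·t ≡ 2 − 49 = -47 (mod 8).
    Reduce coefficients mod 8: 1·t ≡ 1 (mod 8).
    So t ≡ 1 (mod 8).
    Then x = 49 + 65·1 = 114, valid modulo lcm(65, 8) = 520: x ≡ 114 (mod 520).
Verify: 114 mod 13 = 10 ✓, 114 mod 5 = 4 ✓, 114 mod 8 = 2 ✓.

x ≡ 114 (mod 520).


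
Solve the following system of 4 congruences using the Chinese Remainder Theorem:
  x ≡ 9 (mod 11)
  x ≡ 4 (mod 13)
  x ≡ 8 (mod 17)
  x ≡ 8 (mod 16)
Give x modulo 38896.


Product of moduli M = 11 · 13 · 17 · 16 = 38896.
Merge one congruence at a time:
  Start: x ≡ 9 (mod 11).
  Combine with x ≡ 4 (mod 13); new modulus lcm = 143.
    Write x = 9 + 11·t and substitute into x ≡ 4 (mod 13): 11·t ≡ 4 − 9 = -5 (mod 13).
    Reduce coefficients mod 13: 11·t ≡ 8 (mod 13).
    The inverse of 11 mod 13 is 6 (since 11·6 = 66 = 5·13 + 1), so t ≡ 6·8 = 48 ≡ 9 (mod 13).
    Then x = 9 + 11·9 = 108, valid modulo lcm(11, 13) = 143: x ≡ 108 (mod 143).
  Combine with x ≡ 8 (mod 17); new modulus lcm = 2431.
    Write x = 108 + 143·t and substitute into x ≡ 8 (mod 17): 143·t ≡ 8 − 108 = -100 (mod 17).
    Reduce coefficients mod 17: 7·t ≡ 2 (mod 17).
    The inverse of 7 mod 17 is 5 (since 7·5 = 35 = 2·17 + 1), so t ≡ 5·2 = 10 ≡ 10 (mod 17).
    Then x = 108 + 143·10 = 1538, valid modulo lcm(143, 17) = 2431: x ≡ 1538 (mod 2431).
  Combine with x ≡ 8 (mod 16); new modulus lcm = 38896.
    Write x = 1538 + 2431·t and substitute into x ≡ 8 (mod 16): 2431·t ≡ 8 − 1538 = -1530 (mod 16).
    Reduce coefficients mod 16: 15·t ≡ 6 (mod 16).
    The inverse of 15 mod 16 is 15 (since 15·15 = 225 = 14·16 + 1), so t ≡ 15·6 = 90 ≡ 10 (mod 16).
    Then x = 1538 + 2431·10 = 25848, valid modulo lcm(2431, 16) = 38896: x ≡ 25848 (mod 38896).
Verify against each original: 25848 mod 11 = 9, 25848 mod 13 = 4, 25848 mod 17 = 8, 25848 mod 16 = 8.

x ≡ 25848 (mod 38896).


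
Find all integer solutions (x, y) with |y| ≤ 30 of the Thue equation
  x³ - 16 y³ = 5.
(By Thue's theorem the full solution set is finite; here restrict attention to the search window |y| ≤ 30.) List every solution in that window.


The equation is x³ - 16y³ = 5. For fixed y, x³ = 16·y³ + 5, so a solution requires the RHS to be a perfect cube.
Strategy: iterate y from -30 to 30, compute RHS = 16·y³ + 5, and check whether it is a (positive or negative) perfect cube.
Check small values of y:
  y = 0: RHS = 5 is not a perfect cube.
  y = 1: RHS = 21 is not a perfect cube.
  y = -1: RHS = -11 is not a perfect cube.
  y = 2: RHS = 133 is not a perfect cube.
  y = -2: RHS = -123 is not a perfect cube.
  y = 3: RHS = 437 is not a perfect cube.
  y = -3: RHS = -427 is not a perfect cube.
Continuing the search up to |y| = 30 finds no solutions either.
No (x, y) in the scanned range satisfies the equation.

No integer solutions with |y| ≤ 30.


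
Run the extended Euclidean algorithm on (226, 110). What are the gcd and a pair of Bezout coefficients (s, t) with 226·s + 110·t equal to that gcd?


Euclidean algorithm on (226, 110) — divide until remainder is 0:
  226 = 2 · 110 + 6
  110 = 18 · 6 + 2
  6 = 3 · 2 + 0
gcd(226, 110) = 2.
Track Bezout coefficients alongside the remainders: start with r₀ = 226 = a·1 + b·0 (s = 1, t = 0) and r₁ = 110 = a·0 + b·1 (s = 0, t = 1); each new remainder r_{k+1} = r_{k-1} − q_k·r_k inherits s_{k+1} = s_{k-1} − q_k·s_k, t_{k+1} = t_{k-1} − q_k·t_k, so r_k = a·s_k + b·t_k at every step:
  q = 2: r = 6, s = 1 − 2·0 = 1, t = 0 − 2·1 = -2  (check: 226·1 + 110·(-2) = 6)
  q = 18: r = 2, s = 0 − 18·1 = -18, t = 1 − 18·(-2) = 37  (check: 226·(-18) + 110·37 = 2)
The row with r = 2 (the gcd) gives the Bezout coefficients s = -18, t = 37.
Result: 226 · (-18) + 110 · (37) = 2.

gcd(226, 110) = 2; s = -18, t = 37 (check: 226·(-18) + 110·37 = 2).


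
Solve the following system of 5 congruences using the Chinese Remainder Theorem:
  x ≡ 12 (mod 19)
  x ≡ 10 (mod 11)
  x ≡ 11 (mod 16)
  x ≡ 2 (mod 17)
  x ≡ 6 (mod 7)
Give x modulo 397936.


Product of moduli M = 19 · 11 · 16 · 17 · 7 = 397936.
Merge one congruence at a time:
  Start: x ≡ 12 (mod 19).
  Combine with x ≡ 10 (mod 11); new modulus lcm = 209.
    Write x = 12 + 19·t and substitute into x ≡ 10 (mod 11): 19·t ≡ 10 − 12 = -2 (mod 11).
    Reduce coefficients mod 11: 8·t ≡ 9 (mod 11).
    The inverse of 8 mod 11 is 7 (since 8·7 = 56 = 5·11 + 1), so t ≡ 7·9 = 63 ≡ 8 (mod 11).
    Then x = 12 + 19·8 = 164, valid modulo lcm(19, 11) = 209: x ≡ 164 (mod 209).
  Combine with x ≡ 11 (mod 16); new modulus lcm = 3344.
    Write x = 164 + 209·t and substitute into x ≡ 11 (mod 16): 209·t ≡ 11 − 164 = -153 (mod 16).
    Reduce coefficients mod 16: 1·t ≡ 7 (mod 16).
    So t ≡ 7 (mod 16).
    Then x = 164 + 209·7 = 1627, valid modulo lcm(209, 16) = 3344: x ≡ 1627 (mod 3344).
  Combine with x ≡ 2 (mod 17); new modulus lcm = 56848.
    Write x = 1627 + 3344·t and substitute into x ≡ 2 (mod 17): 3344·t ≡ 2 − 1627 = -1625 (mod 17).
    Reduce coefficients mod 17: 12·t ≡ 7 (mod 17).
    The inverse of 12 mod 17 is 10 (since 12·10 = 120 = 7·17 + 1), so t ≡ 10·7 = 70 ≡ 2 (mod 17).
    Then x = 1627 + 3344·2 = 8315, valid modulo lcm(3344, 17) = 56848: x ≡ 8315 (mod 56848).
  Combine with x ≡ 6 (mod 7); new modulus lcm = 397936.
    Write x = 8315 + 56848·t and substitute into x ≡ 6 (mod 7): 56848·t ≡ 6 − 8315 = -8309 (mod 7).
    Reduce coefficients mod 7: 1·t ≡ 0 (mod 7).
    So t ≡ 0 (mod 7).
    Then x = 8315 + 56848·0 = 8315, valid modulo lcm(56848, 7) = 397936: x ≡ 8315 (mod 397936).
Verify against each original: 8315 mod 19 = 12, 8315 mod 11 = 10, 8315 mod 16 = 11, 8315 mod 17 = 2, 8315 mod 7 = 6.

x ≡ 8315 (mod 397936).


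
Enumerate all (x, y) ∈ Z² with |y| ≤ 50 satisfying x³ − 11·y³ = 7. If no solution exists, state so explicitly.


The equation is x³ - 11y³ = 7. For fixed y, x³ = 11·y³ + 7, so a solution requires the RHS to be a perfect cube.
Strategy: iterate y from -50 to 50, compute RHS = 11·y³ + 7, and check whether it is a (positive or negative) perfect cube.
Check small values of y:
  y = 0: RHS = 7 is not a perfect cube.
  y = 1: RHS = 18 is not a perfect cube.
  y = -1: RHS = -4 is not a perfect cube.
  y = 2: RHS = 95 is not a perfect cube.
  y = -2: RHS = -81 is not a perfect cube.
  y = 3: RHS = 304 is not a perfect cube.
  y = -3: RHS = -290 is not a perfect cube.
Continuing the search up to |y| = 50 finds no solutions either.
No (x, y) in the scanned range satisfies the equation.

No integer solutions with |y| ≤ 50.


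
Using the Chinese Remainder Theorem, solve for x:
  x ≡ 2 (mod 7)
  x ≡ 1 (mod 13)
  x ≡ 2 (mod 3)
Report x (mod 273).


Moduli 7, 13, 3 are pairwise coprime; by CRT there is a unique solution modulo M = 7 · 13 · 3 = 273.
Solve pairwise, accumulating the modulus:
  Start with x ≡ 2 (mod 7).
  Combine with x ≡ 1 (mod 13): since gcd(7, 13) = 1, we get a unique residue mod 91.
    Write x = 2 + 7·t and substitute into x ≡ 1 (mod 13): 7·t ≡ 1 − 2 = -1 (mod 13).
    Reduce coefficients mod 13: 7·t ≡ 12 (mod 13).
    The inverse of 7 mod 13 is 2 (since 7·2 = 14 = 1·13 + 1), so t ≡ 2·12 = 24 ≡ 11 (mod 13).
    Then x = 2 + 7·11 = 79, valid modulo lcm(7, 13) = 91: x ≡ 79 (mod 91).
  Combine with x ≡ 2 (mod 3): since gcd(91, 3) = 1, we get a unique residue mod 273.
    Write x = 79 + 91·t and substitute into x ≡ 2 (mod 3): 91·t ≡ 2 − 79 = -77 (mod 3).
    Reduce coefficients mod 3: 1·t ≡ 1 (mod 3).
    So t ≡ 1 (mod 3).
    Then x = 79 + 91·1 = 170, valid modulo lcm(91, 3) = 273: x ≡ 170 (mod 273).
Verify: 170 mod 7 = 2 ✓, 170 mod 13 = 1 ✓, 170 mod 3 = 2 ✓.

x ≡ 170 (mod 273).


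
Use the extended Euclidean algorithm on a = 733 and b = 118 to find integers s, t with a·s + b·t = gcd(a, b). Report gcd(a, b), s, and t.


Euclidean algorithm on (733, 118) — divide until remainder is 0:
  733 = 6 · 118 + 25
  118 = 4 · 25 + 18
  25 = 1 · 18 + 7
  18 = 2 · 7 + 4
  7 = 1 · 4 + 3
  4 = 1 · 3 + 1
  3 = 3 · 1 + 0
gcd(733, 118) = 1.
Track Bezout coefficients alongside the remainders: start with r₀ = 733 = a·1 + b·0 (s = 1, t = 0) and r₁ = 118 = a·0 + b·1 (s = 0, t = 1); each new remainder r_{k+1} = r_{k-1} − q_k·r_k inherits s_{k+1} = s_{k-1} − q_k·s_k, t_{k+1} = t_{k-1} − q_k·t_k, so r_k = a·s_k + b·t_k at every step:
  q = 6: r = 25, s = 1 − 6·0 = 1, t = 0 − 6·1 = -6  (check: 733·1 + 118·(-6) = 25)
  q = 4: r = 18, s = 0 − 4·1 = -4, t = 1 − 4·(-6) = 25  (check: 733·(-4) + 118·25 = 18)
  q = 1: r = 7, s = 1 − 1·(-4) = 5, t = -6 − 1·25 = -31  (check: 733·5 + 118·(-31) = 7)
  q = 2: r = 4, s = -4 − 2·5 = -14, t = 25 − 2·(-31) = 87  (check: 733·(-14) + 118·87 = 4)
  q = 1: r = 3, s = 5 − 1·(-14) = 19, t = -31 − 1·87 = -118  (check: 733·19 + 118·(-118) = 3)
  q = 1: r = 1, s = -14 − 1·19 = -33, t = 87 − 1·(-118) = 205  (check: 733·(-33) + 118·205 = 1)
The row with r = 1 (the gcd) gives the Bezout coefficients s = -33, t = 205.
Result: 733 · (-33) + 118 · (205) = 1.

gcd(733, 118) = 1; s = -33, t = 205 (check: 733·(-33) + 118·205 = 1).


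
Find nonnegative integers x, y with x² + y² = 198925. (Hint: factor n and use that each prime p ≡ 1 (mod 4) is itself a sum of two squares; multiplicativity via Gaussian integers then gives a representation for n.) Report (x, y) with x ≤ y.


Step 1: Factor n = 198925 = 5^2 · 73 · 109.
Step 2: Check the mod-4 condition on each prime factor: 5 ≡ 1 (mod 4), exponent 2; 73 ≡ 1 (mod 4), exponent 1; 109 ≡ 1 (mod 4), exponent 1.
All primes ≡ 3 (mod 4) appear to even exponent (or don't appear), so by the two-squares theorem n IS expressible as a sum of two squares.
Step 3: Build a representation. Group n = k² · m with k = 5 and m = 73 · 109 = 7957 (a product of primes ≡ 1 (mod 4)); a representation of m scales to one of n via (k·x)² + (k·y)² = k²(x² + y²). Each prime p ≡ 1 (mod 4) is itself a sum of two squares; find a² by testing p − a² for a perfect square:
  73: 73 − 1² = 72, 73 − 2² = 69, 73 − 3² = 64 = 8² ⇒ 73 = 3² + 8².
  109: 109 − 1² = 108, 109 − 2² = 105, 109 − 3² = 100 = 10² ⇒ 109 = 3² + 10².
  Combine using the Brahmagupta–Fibonacci identity (a² + b²)(c² + d²) = (ac − bd)² + (ad + bc)² = (ac + bd)² + (ad − bc)²:
  73 · 109 = 7957: from (3² + 8²)(3² + 10²), take (3·3 − 8·10, 3·10 + 8·3) = (9 − 80, 30 + 24) = (-71, 54); dropping signs (only squares matter) gives (71, 54); check 71² + 54² = 5041 + 2916 = 7957 ✓.
  Scale by k = 5: (5·71, 5·54) = (355, 270).
Step 4: Order so x ≤ y and verify: 270² + 355² = 72900 + 126025 = 198925 = n. ✓

n = 198925 = 270² + 355² (one valid representation with x ≤ y).


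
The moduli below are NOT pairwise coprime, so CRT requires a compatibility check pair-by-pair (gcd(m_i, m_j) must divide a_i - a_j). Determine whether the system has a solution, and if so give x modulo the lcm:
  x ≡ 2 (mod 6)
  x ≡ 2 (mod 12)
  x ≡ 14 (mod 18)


Moduli 6, 12, 18 are not pairwise coprime, so CRT works modulo lcm(m_i) when all pairwise compatibility conditions hold.
Pairwise compatibility: gcd(m_i, m_j) must divide a_i - a_j for every pair.
Merge one congruence at a time:
  Start: x ≡ 2 (mod 6).
  Combine with x ≡ 2 (mod 12): gcd(6, 12) = 6; 2 - 2 = 0, which IS divisible by 6, so compatible.
    Write x = 2 + 6·t and substitute into x ≡ 2 (mod 12): 6·t ≡ 2 − 2 = 0 (mod 12).
    Divide the congruence (and modulus) by g = 6: 1·t ≡ 0 (mod 2).
    So t ≡ 0 (mod 2).
    Then x = 2 + 6·0 = 2, valid modulo lcm(6, 12) = 12: x ≡ 2 (mod 12).
  Combine with x ≡ 14 (mod 18): gcd(12, 18) = 6; 14 - 2 = 12, which IS divisible by 6, so compatible.
    Write x = 2 + 12·t and substitute into x ≡ 14 (mod 18): 12·t ≡ 14 − 2 = 12 (mod 18).
    Divide the congruence (and modulus) by g = 6: 2·t ≡ 2 (mod 3).
    The inverse of 2 mod 3 is 2 (since 2·2 = 4 = 1·3 + 1), so t ≡ 2·2 = 4 ≡ 1 (mod 3).
    Then x = 2 + 12·1 = 14, valid modulo lcm(12, 18) = 36: x ≡ 14 (mod 36).
Verify: 14 mod 6 = 2, 14 mod 12 = 2, 14 mod 18 = 14.

x ≡ 14 (mod 36).


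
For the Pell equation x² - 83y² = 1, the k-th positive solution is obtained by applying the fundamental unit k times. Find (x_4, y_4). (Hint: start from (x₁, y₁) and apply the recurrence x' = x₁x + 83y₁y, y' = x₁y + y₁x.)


Step 1: Find the fundamental solution (x₁, y₁) of x² - 83y² = 1.
  Expand √83 as a continued fraction. a₀ = ⌊√83⌋ = 9; iterate m_{k+1} = d_k·a_k − m_k, d_{k+1} = (83 − m_{k+1}²)/d_k, a_{k+1} = ⌊(a₀ + m_{k+1})/d_{k+1}⌋ (starting m₀ = 0, d₀ = 1), with convergents p_k = a_k·p_{k-1} + p_{k-2}, q_k = a_k·q_{k-1} + q_{k-2} (p₋₁ = 1, q₋₁ = 0):
  k = 0: a₀ = 9; p₀/q₀ = 9/1; p₀² − 83·q₀² = 81 − 83 = -2.
  k = 1: m = 9, d = 2, a = ⌊(9 + 9)/2⌋ = 9; p/q = (9·9 + 1)/(9·1 + 0) = 82/9; p² − 83·q² = 6724 − 6723 = 1.
  The first convergent with p² − 83·q² = 1 gives the fundamental solution (x₁, y₁) = (82, 9).
Step 2: Apply the recurrence (x_{n+1}, y_{n+1}) = (x₁x_n + 83y₁y_n, x₁y_n + y₁x_n) repeatedly.
  From (x_1, y_1) = (82, 9): x_2 = 82·82 + 83·9·9 = 13447; y_2 = 82·9 + 9·82 = 1476.
  From (x_2, y_2) = (13447, 1476): x_3 = 82·13447 + 83·9·1476 = 2205226; y_3 = 82·1476 + 9·13447 = 242055.
  From (x_3, y_3) = (2205226, 242055): x_4 = 82·2205226 + 83·9·242055 = 361643617; y_4 = 82·242055 + 9·2205226 = 39695544.
Step 3: Verify x_4² - 83·y_4² = 130786105716842689 - 130786105716842688 = 1 (should be 1). ✓

(x_1, y_1) = (82, 9); (x_4, y_4) = (361643617, 39695544).


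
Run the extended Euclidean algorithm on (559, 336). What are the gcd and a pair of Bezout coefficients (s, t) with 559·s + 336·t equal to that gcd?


Euclidean algorithm on (559, 336) — divide until remainder is 0:
  559 = 1 · 336 + 223
  336 = 1 · 223 + 113
  223 = 1 · 113 + 110
  113 = 1 · 110 + 3
  110 = 36 · 3 + 2
  3 = 1 · 2 + 1
  2 = 2 · 1 + 0
gcd(559, 336) = 1.
Track Bezout coefficients alongside the remainders: start with r₀ = 559 = a·1 + b·0 (s = 1, t = 0) and r₁ = 336 = a·0 + b·1 (s = 0, t = 1); each new remainder r_{k+1} = r_{k-1} − q_k·r_k inherits s_{k+1} = s_{k-1} − q_k·s_k, t_{k+1} = t_{k-1} − q_k·t_k, so r_k = a·s_k + b·t_k at every step:
  q = 1: r = 223, s = 1 − 1·0 = 1, t = 0 − 1·1 = -1  (check: 559·1 + 336·(-1) = 223)
  q = 1: r = 113, s = 0 − 1·1 = -1, t = 1 − 1·(-1) = 2  (check: 559·(-1) + 336·2 = 113)
  q = 1: r = 110, s = 1 − 1·(-1) = 2, t = -1 − 1·2 = -3  (check: 559·2 + 336·(-3) = 110)
  q = 1: r = 3, s = -1 − 1·2 = -3, t = 2 − 1·(-3) = 5  (check: 559·(-3) + 336·5 = 3)
  q = 36: r = 2, s = 2 − 36·(-3) = 110, t = -3 − 36·5 = -183  (check: 559·110 + 336·(-183) = 2)
  q = 1: r = 1, s = -3 − 1·110 = -113, t = 5 − 1·(-183) = 188  (check: 559·(-113) + 336·188 = 1)
The row with r = 1 (the gcd) gives the Bezout coefficients s = -113, t = 188.
Result: 559 · (-113) + 336 · (188) = 1.

gcd(559, 336) = 1; s = -113, t = 188 (check: 559·(-113) + 336·188 = 1).


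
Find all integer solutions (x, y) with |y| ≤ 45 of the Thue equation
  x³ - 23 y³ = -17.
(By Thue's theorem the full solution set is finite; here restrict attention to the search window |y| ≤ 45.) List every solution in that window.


The equation is x³ - 23y³ = -17. For fixed y, x³ = 23·y³ − 17, so a solution requires the RHS to be a perfect cube.
Strategy: iterate y from -45 to 45, compute RHS = 23·y³ − 17, and check whether it is a (positive or negative) perfect cube.
Check small values of y:
  y = 0: RHS = -17 is not a perfect cube.
  y = 1: RHS = 6 is not a perfect cube.
  y = -1: RHS = -40 is not a perfect cube.
  y = 2: RHS = 167 is not a perfect cube.
  y = -2: RHS = -201 is not a perfect cube.
  y = 3: RHS = 604 is not a perfect cube.
  y = -3: RHS = -638 is not a perfect cube.
Continuing the search up to |y| = 45 finds no solutions either.
No (x, y) in the scanned range satisfies the equation.

No integer solutions with |y| ≤ 45.


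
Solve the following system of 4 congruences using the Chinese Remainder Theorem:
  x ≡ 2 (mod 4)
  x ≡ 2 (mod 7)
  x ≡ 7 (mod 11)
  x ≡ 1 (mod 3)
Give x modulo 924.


Product of moduli M = 4 · 7 · 11 · 3 = 924.
Merge one congruence at a time:
  Start: x ≡ 2 (mod 4).
  Combine with x ≡ 2 (mod 7); new modulus lcm = 28.
    Write x = 2 + 4·t and substitute into x ≡ 2 (mod 7): 4·t ≡ 2 − 2 = 0 (mod 7).
    The inverse of 4 mod 7 is 2 (since 4·2 = 8 = 1·7 + 1), so t ≡ 2·0 = 0 ≡ 0 (mod 7).
    Then x = 2 + 4·0 = 2, valid modulo lcm(4, 7) = 28: x ≡ 2 (mod 28).
  Combine with x ≡ 7 (mod 11); new modulus lcm = 308.
    Write x = 2 + 28·t and substitute into x ≡ 7 (mod 11): 28·t ≡ 7 − 2 = 5 (mod 11).
    Reduce coefficients mod 11: 6·t ≡ 5 (mod 11).
    The inverse of 6 mod 11 is 2 (since 6·2 = 12 = 1·11 + 1), so t ≡ 2·5 = 10 ≡ 10 (mod 11).
    Then x = 2 + 28·10 = 282, valid modulo lcm(28, 11) = 308: x ≡ 282 (mod 308).
  Combine with x ≡ 1 (mod 3); new modulus lcm = 924.
    Write x = 282 + 308·t and substitute into x ≡ 1 (mod 3): 308·t ≡ 1 − 282 = -281 (mod 3).
    Reduce coefficients mod 3: 2·t ≡ 1 (mod 3).
    The inverse of 2 mod 3 is 2 (since 2·2 = 4 = 1·3 + 1), so t ≡ 2·1 = 2 ≡ 2 (mod 3).
    Then x = 282 + 308·2 = 898, valid modulo lcm(308, 3) = 924: x ≡ 898 (mod 924).
Verify against each original: 898 mod 4 = 2, 898 mod 7 = 2, 898 mod 11 = 7, 898 mod 3 = 1.

x ≡ 898 (mod 924).


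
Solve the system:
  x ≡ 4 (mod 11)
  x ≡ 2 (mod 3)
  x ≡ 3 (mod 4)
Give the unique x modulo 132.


Moduli 11, 3, 4 are pairwise coprime; by CRT there is a unique solution modulo M = 11 · 3 · 4 = 132.
Solve pairwise, accumulating the modulus:
  Start with x ≡ 4 (mod 11).
  Combine with x ≡ 2 (mod 3): since gcd(11, 3) = 1, we get a unique residue mod 33.
    Write x = 4 + 11·t and substitute into x ≡ 2 (mod 3): 11·t ≡ 2 − 4 = -2 (mod 3).
    Reduce coefficients mod 3: 2·t ≡ 1 (mod 3).
    The inverse of 2 mod 3 is 2 (since 2·2 = 4 = 1·3 + 1), so t ≡ 2·1 = 2 ≡ 2 (mod 3).
    Then x = 4 + 11·2 = 26, valid modulo lcm(11, 3) = 33: x ≡ 26 (mod 33).
  Combine with x ≡ 3 (mod 4): since gcd(33, 4) = 1, we get a unique residue mod 132.
    Write x = 26 + 33·t and substitute into x ≡ 3 (mod 4): 33·t ≡ 3 − 26 = -23 (mod 4).
    Reduce coefficients mod 4: 1·t ≡ 1 (mod 4).
    So t ≡ 1 (mod 4).
    Then x = 26 + 33·1 = 59, valid modulo lcm(33, 4) = 132: x ≡ 59 (mod 132).
Verify: 59 mod 11 = 4 ✓, 59 mod 3 = 2 ✓, 59 mod 4 = 3 ✓.

x ≡ 59 (mod 132).
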